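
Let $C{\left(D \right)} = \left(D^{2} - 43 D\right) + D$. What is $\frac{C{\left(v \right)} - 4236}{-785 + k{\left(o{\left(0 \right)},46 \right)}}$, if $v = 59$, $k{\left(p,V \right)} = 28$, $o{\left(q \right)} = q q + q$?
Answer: $\frac{3233}{757} \approx 4.2708$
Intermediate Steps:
$o{\left(q \right)} = q + q^{2}$ ($o{\left(q \right)} = q^{2} + q = q + q^{2}$)
$C{\left(D \right)} = D^{2} - 42 D$
$\frac{C{\left(v \right)} - 4236}{-785 + k{\left(o{\left(0 \right)},46 \right)}} = \frac{59 \left(-42 + 59\right) - 4236}{-785 + 28} = \frac{59 \cdot 17 - 4236}{-757} = \left(1003 - 4236\right) \left(- \frac{1}{757}\right) = \left(-3233\right) \left(- \frac{1}{757}\right) = \frac{3233}{757}$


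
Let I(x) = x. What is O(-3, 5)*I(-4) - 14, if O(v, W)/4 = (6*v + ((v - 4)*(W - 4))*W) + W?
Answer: 754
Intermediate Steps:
O(v, W) = 4*W + 24*v + 4*W*(-4 + W)*(-4 + v) (O(v, W) = 4*((6*v + ((v - 4)*(W - 4))*W) + W) = 4*((6*v + ((-4 + v)*(-4 + W))*W) + W) = 4*((6*v + ((-4 + W)*(-4 + v))*W) + W) = 4*((6*v + W*(-4 + W)*(-4 + v)) + W) = 4*(W + 6*v + W*(-4 + W)*(-4 + v)) = 4*W + 24*v + 4*W*(-4 + W)*(-4 + v))
O(-3, 5)*I(-4) - 14 = (-16*5² + 24*(-3) + 68*5 - 16*5*(-3) + 4*(-3)*5²)*(-4) - 14 = (-16*25 - 72 + 340 + 240 + 4*(-3)*25)*(-4) - 14 = (-400 - 72 + 340 + 240 - 300)*(-4) - 14 = -192*(-4) - 14 = 768 - 14 = 754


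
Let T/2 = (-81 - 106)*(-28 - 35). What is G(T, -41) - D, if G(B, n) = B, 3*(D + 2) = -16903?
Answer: 87595/3 ≈ 29198.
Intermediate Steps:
T = 23562 (T = 2*((-81 - 106)*(-28 - 35)) = 2*(-187*(-63)) = 2*11781 = 23562)
D = -16909/3 (D = -2 + (⅓)*(-16903) = -2 - 16903/3 = -16909/3 ≈ -5636.3)
G(T, -41) - D = 23562 - 1*(-16909/3) = 23562 + 16909/3 = 87595/3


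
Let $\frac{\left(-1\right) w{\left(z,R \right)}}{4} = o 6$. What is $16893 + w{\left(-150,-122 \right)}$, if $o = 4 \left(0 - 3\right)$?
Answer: $17181$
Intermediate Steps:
$o = -12$ ($o = 4 \left(-3\right) = -12$)
$w{\left(z,R \right)} = 288$ ($w{\left(z,R \right)} = - 4 \left(\left(-12\right) 6\right) = \left(-4\right) \left(-72\right) = 288$)
$16893 + w{\left(-150,-122 \right)} = 16893 + 288 = 17181$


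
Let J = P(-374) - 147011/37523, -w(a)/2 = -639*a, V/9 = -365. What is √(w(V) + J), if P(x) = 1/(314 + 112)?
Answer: I*√1072706562930735920994/15984798 ≈ 2049.0*I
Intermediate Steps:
V = -3285 (V = 9*(-365) = -3285)
w(a) = 1278*a (w(a) = -(-1278)*a = 1278*a)
P(x) = 1/426
J = -62589163/15984798 (J = 1/426 - 147011/37523 = -62589163/15984798 ≈ -3.9155)
√(w(V) + J) = √(1278*(-3285) - 62589163/15984798) = √(-4198230 - 62589163/15984798) = √(-67107921096703/15984798) = I*√1072706562930735920994/15984798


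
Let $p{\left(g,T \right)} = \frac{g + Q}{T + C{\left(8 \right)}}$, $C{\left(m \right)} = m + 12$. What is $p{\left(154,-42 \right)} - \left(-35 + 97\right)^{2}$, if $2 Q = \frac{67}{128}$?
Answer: $- \frac{21688899}{5632} \approx -3851.0$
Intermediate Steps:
$C{\left(m \right)} = 12 + m$
$Q = \frac{67}{256}$ ($Q = \frac{67 \cdot \frac{1}{128}}{2} = \frac{1}{2} \cdot \frac{67}{128} = \frac{67}{256} \approx 0.26172$)
$p{\left(g,T \right)} = \frac{\frac{67}{256} + g}{20 + T}$ ($p{\left(g,T \right)} = \frac{g + \frac{67}{256}}{T + \left(12 + 8\right)} = \frac{\frac{67}{256} + g}{T + 20} = \frac{\frac{67}{256} + g}{20 + T}$)
$p{\left(154,-42 \right)} - \left(-35 + 97\right)^{2} = \frac{\frac{67}{256} + 154}{20 - 42} - \left(-35 + 97\right)^{2} = \frac{1}{-22} \cdot \frac{39491}{256} - 62^{2} = \left(- \frac{1}{22}\right) \frac{39491}{256} - 3844 = - \frac{39491}{5632} - 3844 = - \frac{21688899}{5632}$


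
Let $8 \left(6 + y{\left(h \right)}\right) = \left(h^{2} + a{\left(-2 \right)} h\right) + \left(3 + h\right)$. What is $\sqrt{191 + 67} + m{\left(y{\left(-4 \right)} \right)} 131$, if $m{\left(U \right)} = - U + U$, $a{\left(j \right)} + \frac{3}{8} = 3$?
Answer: $\sqrt{258} \approx 16.062$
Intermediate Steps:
$a{\left(j \right)} = \frac{21}{8}$ ($a{\left(j \right)} = - \frac{3}{8} + 3 = \frac{21}{8}$)
$y{\left(h \right)} = - \frac{45}{8} + \frac{h^{2}}{8} + \frac{29 h}{64}$ ($y{\left(h \right)} = -6 + \frac{\left(h^{2} + \frac{21 h}{8}\right) + \left(3 + h\right)}{8} = -6 + \frac{3 + h^{2} + \frac{29 h}{8}}{8} = -6 + \left(\frac{3}{8} + \frac{h^{2}}{8} + \frac{29 h}{64}\right) = - \frac{45}{8} + \frac{h^{2}}{8} + \frac{29 h}{64}$)
$m{\left(U \right)} = 0$
$\sqrt{191 + 67} + m{\left(y{\left(-4 \right)} \right)} 131 = \sqrt{191 + 67} + 0 \cdot 131 = \sqrt{258} + 0 = \sqrt{258}$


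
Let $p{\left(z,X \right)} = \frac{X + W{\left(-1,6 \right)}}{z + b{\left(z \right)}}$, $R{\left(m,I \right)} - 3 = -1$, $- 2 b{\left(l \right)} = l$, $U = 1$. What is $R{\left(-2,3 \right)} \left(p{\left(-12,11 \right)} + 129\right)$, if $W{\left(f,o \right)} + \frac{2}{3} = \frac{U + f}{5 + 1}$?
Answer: $\frac{2291}{9} \approx 254.56$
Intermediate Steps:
$b{\left(l \right)} = - \frac{l}{2}$
$W{\left(f,o \right)} = - \frac{1}{2} + \frac{f}{6}$ ($W{\left(f,o \right)} = - \frac{2}{3} + \frac{1 + f}{5 + 1} = - \frac{2}{3} + \frac{1 + f}{6} = - \frac{2}{3} + \left(1 + f\right) \frac{1}{6} = - \frac{2}{3} + \left(\frac{1}{6} + \frac{f}{6}\right) = - \frac{1}{2} + \frac{f}{6}$)
$R{\left(m,I \right)} = 2$ ($R{\left(m,I \right)} = 3 - 1 = 2$)
$p{\left(z,X \right)} = \frac{2 \left(- \frac{2}{3} + X\right)}{z}$ ($p{\left(z,X \right)} = \frac{X + \left(- \frac{1}{2} + \frac{1}{6} \left(-1\right)\right)}{z - \frac{z}{2}} = \frac{X - \frac{2}{3}}{\frac{1}{2} z} = \left(X - \frac{2}{3}\right) \frac{2}{z} = \left(- \frac{2}{3} + X\right) \frac{2}{z} = \frac{2 \left(- \frac{2}{3} + X\right)}{z}$)
$R{\left(-2,3 \right)} \left(p{\left(-12,11 \right)} + 129\right) = 2 \left(\frac{2 \left(-2 + 3 \cdot 11\right)}{3 \left(-12\right)} + 129\right) = 2 \left(\frac{2}{3} \left(- \frac{1}{12}\right) \left(-2 + 33\right) + 129\right) = 2 \left(\frac{2}{3} \left(- \frac{1}{12}\right) 31 + 129\right) = 2 \left(- \frac{31}{18} + 129\right) = 2 \cdot \frac{2291}{18} = \frac{2291}{9}$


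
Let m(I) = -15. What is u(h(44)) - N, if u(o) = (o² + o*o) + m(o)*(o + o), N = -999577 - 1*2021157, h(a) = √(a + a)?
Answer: 3020910 - 60*√22 ≈ 3.0206e+6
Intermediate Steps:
h(a) = √2*√a (h(a) = √(2*a) = √2*√a)
N = -3020734 (N = -999577 - 2021157 = -3020734)
u(o) = -30*o + 2*o² (u(o) = (o² + o*o) - 15*(o + o) = (o² + o²) - 30*o = 2*o² - 30*o = -30*o + 2*o²)
u(h(44)) - N = 2*(√2*√44)*(-15 + √2*√44) - 1*(-3020734) = 2*(√2*(2*√11))*(-15 + √2*(2*√11)) + 3020734 = 2*(2*√22)*(-15 + 2*√22) + 3020734 = 4*√22*(-15 + 2*√22) + 3020734 = 3020734 + 4*√22*(-15 + 2*√22)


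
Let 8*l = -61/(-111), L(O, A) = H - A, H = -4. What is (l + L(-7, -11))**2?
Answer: 39400729/788544 ≈ 49.966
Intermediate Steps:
L(O, A) = -4 - A
l = 61/888 (l = (-61/(-111))/8 = (-61*(-1/111))/8 = (1/8)*(61/111) = 61/888 ≈ 0.068694)
(l + L(-7, -11))**2 = (61/888 + (-4 - 1*(-11)))**2 = (61/888 + (-4 + 11))**2 = (61/888 + 7)**2 = (6277/888)**2 = 39400729/788544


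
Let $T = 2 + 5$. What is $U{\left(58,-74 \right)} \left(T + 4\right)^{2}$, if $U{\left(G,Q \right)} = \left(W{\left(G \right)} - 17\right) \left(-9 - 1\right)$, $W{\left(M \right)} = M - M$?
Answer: $20570$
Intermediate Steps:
$W{\left(M \right)} = 0$
$U{\left(G,Q \right)} = 170$ ($U{\left(G,Q \right)} = \left(0 - 17\right) \left(-9 - 1\right) = \left(-17\right) \left(-10\right) = 170$)
$T = 7$
$U{\left(58,-74 \right)} \left(T + 4\right)^{2} = 170 \left(7 + 4\right)^{2} = 170 \cdot 11^{2} = 170 \cdot 121 = 20570$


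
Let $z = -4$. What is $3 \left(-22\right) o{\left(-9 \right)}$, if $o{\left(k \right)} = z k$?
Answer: $-2376$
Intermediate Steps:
$o{\left(k \right)} = - 4 k$
$3 \left(-22\right) o{\left(-9 \right)} = 3 \left(-22\right) \left(\left(-4\right) \left(-9\right)\right) = \left(-66\right) 36 = -2376$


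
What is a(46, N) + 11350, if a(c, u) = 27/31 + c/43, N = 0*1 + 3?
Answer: 15132137/1333 ≈ 11352.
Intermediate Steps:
N = 3 (N = 0 + 3 = 3)
a(c, u) = 27/31 + c/43 (a(c, u) = 27*(1/31) + c*(1/43) = 27/31 + c/43)
a(46, N) + 11350 = (27/31 + (1/43)*46) + 11350 = (27/31 + 46/43) + 11350 = 2587/1333 + 11350 = 15132137/1333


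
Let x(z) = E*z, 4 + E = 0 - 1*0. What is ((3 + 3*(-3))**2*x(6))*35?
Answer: -30240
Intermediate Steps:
E = -4 (E = -4 + (0 - 1*0) = -4 + (0 + 0) = -4 + 0 = -4)
x(z) = -4*z
((3 + 3*(-3))**2*x(6))*35 = ((3 + 3*(-3))**2*(-4*6))*35 = ((3 - 9)**2*(-24))*35 = ((-6)**2*(-24))*35 = (36*(-24))*35 = -864*35 = -30240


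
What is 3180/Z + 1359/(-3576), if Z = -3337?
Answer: -5302221/3977704 ≈ -1.3330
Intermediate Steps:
3180/Z + 1359/(-3576) = 3180/(-3337) + 1359/(-3576) = 3180*(-1/3337) + 1359*(-1/3576) = -3180/3337 - 453/1192 = -5302221/3977704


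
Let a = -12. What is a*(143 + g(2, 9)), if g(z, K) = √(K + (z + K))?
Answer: -1716 - 24*√5 ≈ -1769.7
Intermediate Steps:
g(z, K) = √(z + 2*K) (g(z, K) = √(K + (K + z)) = √(z + 2*K))
a*(143 + g(2, 9)) = -12*(143 + √(2 + 2*9)) = -12*(143 + √(2 + 18)) = -12*(143 + √20) = -12*(143 + 2*√5) = -1716 - 24*√5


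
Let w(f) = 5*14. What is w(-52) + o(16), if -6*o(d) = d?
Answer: 202/3 ≈ 67.333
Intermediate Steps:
o(d) = -d/6
w(f) = 70
w(-52) + o(16) = 70 - ⅙*16 = 70 - 8/3 = 202/3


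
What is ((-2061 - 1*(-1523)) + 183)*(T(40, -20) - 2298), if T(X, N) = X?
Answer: 801590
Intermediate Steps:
((-2061 - 1*(-1523)) + 183)*(T(40, -20) - 2298) = ((-2061 - 1*(-1523)) + 183)*(40 - 2298) = ((-2061 + 1523) + 183)*(-2258) = (-538 + 183)*(-2258) = -355*(-2258) = 801590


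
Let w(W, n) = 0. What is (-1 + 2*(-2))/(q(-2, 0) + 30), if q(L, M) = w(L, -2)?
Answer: -1/6 ≈ -0.16667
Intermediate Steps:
q(L, M) = 0
(-1 + 2*(-2))/(q(-2, 0) + 30) = (-1 + 2*(-2))/(0 + 30) = (-1 - 4)/30 = (1/30)*(-5) = -1/6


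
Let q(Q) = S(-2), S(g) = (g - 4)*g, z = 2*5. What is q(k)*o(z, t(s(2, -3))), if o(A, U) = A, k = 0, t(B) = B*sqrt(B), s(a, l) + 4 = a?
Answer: 120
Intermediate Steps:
s(a, l) = -4 + a
t(B) = B**(3/2)
z = 10
S(g) = g*(-4 + g) (S(g) = (-4 + g)*g = g*(-4 + g))
q(Q) = 12 (q(Q) = -2*(-4 - 2) = -2*(-6) = 12)
q(k)*o(z, t(s(2, -3))) = 12*10 = 120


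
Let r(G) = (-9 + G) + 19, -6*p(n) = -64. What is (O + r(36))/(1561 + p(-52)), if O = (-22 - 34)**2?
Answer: 9546/4715 ≈ 2.0246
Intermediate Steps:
p(n) = 32/3 (p(n) = -1/6*(-64) = 32/3)
O = 3136 (O = (-56)**2 = 3136)
r(G) = 10 + G
(O + r(36))/(1561 + p(-52)) = (3136 + (10 + 36))/(1561 + 32/3) = (3136 + 46)/(4715/3) = 3182*(3/4715) = 9546/4715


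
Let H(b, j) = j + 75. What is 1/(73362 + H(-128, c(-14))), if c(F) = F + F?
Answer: 1/73409 ≈ 1.3622e-5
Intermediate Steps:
c(F) = 2*F
H(b, j) = 75 + j
1/(73362 + H(-128, c(-14))) = 1/(73362 + (75 + 2*(-14))) = 1/(73362 + (75 - 28)) = 1/(73362 + 47) = 1/73409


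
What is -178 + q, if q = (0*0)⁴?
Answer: -178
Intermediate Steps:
q = 0 (q = 0⁴ = 0)
-178 + q = -178 + 0 = -178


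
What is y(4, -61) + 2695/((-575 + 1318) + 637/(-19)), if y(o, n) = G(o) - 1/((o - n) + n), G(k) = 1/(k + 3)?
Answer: 69665/18872 ≈ 3.6914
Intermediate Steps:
G(k) = 1/(3 + k)
y(o, n) = 1/(3 + o) - 1/o (y(o, n) = 1/(3 + o) - 1/((o - n) + n) = 1/(3 + o) - 1/o)
y(4, -61) + 2695/((-575 + 1318) + 637/(-19)) = -3/(4*(3 + 4)) + 2695/((-575 + 1318) + 637/(-19)) = -3*1/4/7 + 2695/(743 + 637*(-1/19)) = -3*1/4*1/7 + 2695/(743 - 637/19) = -3/28 + 2695/(13480/19) = -3/28 + 2695*(19/13480) = -3/28 + 10241/2696 = 69665/18872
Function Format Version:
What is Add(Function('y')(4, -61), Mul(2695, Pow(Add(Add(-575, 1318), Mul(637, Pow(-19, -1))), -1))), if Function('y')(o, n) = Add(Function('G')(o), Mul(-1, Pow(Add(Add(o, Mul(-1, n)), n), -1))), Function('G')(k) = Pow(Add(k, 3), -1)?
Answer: Rational(69665, 18872) ≈ 3.6914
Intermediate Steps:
Function('G')(k) = Pow(Add(3, k), -1)
Function('y')(o, n) = Add(Pow(Add(3, o), -1), Mul(-1, Pow(o, -1))) (Function('y')(o, n) = Add(Pow(Add(3, o), -1), Mul(-1, Pow(Add(Add(o, Mul(-1, n)), n), -1))) = Add(Pow(Add(3, o), -1), Mul(-1, Pow(o, -1))))
Add(Function('y')(4, -61), Mul(2695, Pow(Add(Add(-575, 1318), Mul(637, Pow(-19, -1))), -1))) = Add(Mul(-3, Pow(4, -1), Pow(Add(3, 4), -1)), Mul(2695, Pow(Add(Add(-575, 1318), Mul(637, Pow(-19, -1))), -1))) = Add(Mul(-3, Rational(1, 4), Pow(7, -1)), Mul(2695, Pow(Add(743, Mul(637, Rational(-1, 19))), -1))) = Add(Mul(-3, Rational(1, 4), Rational(1, 7)), Mul(2695, Pow(Add(743, Rational(-637, 19)), -1))) = Add(Rational(-3, 28), Mul(2695, Pow(Rational(13480, 19), -1))) = Add(Rational(-3, 28), Mul(2695, Rational(19, 13480))) = Add(Rational(-3, 28), Rational(10241, 2696)) = Rational(69665, 18872)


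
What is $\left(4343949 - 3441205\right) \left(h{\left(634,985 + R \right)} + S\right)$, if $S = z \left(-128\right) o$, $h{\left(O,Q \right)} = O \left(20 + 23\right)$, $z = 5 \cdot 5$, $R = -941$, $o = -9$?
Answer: $50609634128$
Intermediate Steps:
$z = 25$
$h{\left(O,Q \right)} = 43 O$ ($h{\left(O,Q \right)} = O 43 = 43 O$)
$S = 28800$ ($S = 25 \left(-128\right) \left(-9\right) = \left(-3200\right) \left(-9\right) = 28800$)
$\left(4343949 - 3441205\right) \left(h{\left(634,985 + R \right)} + S\right) = \left(4343949 - 3441205\right) \left(43 \cdot 634 + 28800\right) = 902744 \left(27262 + 28800\right) = 902744 \cdot 56062 = 50609634128$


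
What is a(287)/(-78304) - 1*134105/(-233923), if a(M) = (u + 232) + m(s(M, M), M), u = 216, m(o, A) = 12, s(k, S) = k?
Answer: 2598338335/4579276648 ≈ 0.56741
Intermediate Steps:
a(M) = 460 (a(M) = (216 + 232) + 12 = 448 + 12 = 460)
a(287)/(-78304) - 1*134105/(-233923) = 460/(-78304) - 1*134105/(-233923) = 460*(-1/78304) - 134105*(-1/233923) = -115/19576 + 134105/233923 = 2598338335/4579276648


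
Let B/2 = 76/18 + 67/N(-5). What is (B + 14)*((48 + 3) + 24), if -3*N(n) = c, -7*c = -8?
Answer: -296375/12 ≈ -24698.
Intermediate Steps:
c = 8/7 (c = -⅐*(-8) = 8/7 ≈ 1.1429)
N(n) = -8/21 (N(n) = -⅓*8/7 = -8/21)
B = -12359/36 (B = 2*(76/18 + 67/(-8/21)) = 2*(76*(1/18) + 67*(-21/8)) = 2*(38/9 - 1407/8) = 2*(-12359/72) = -12359/36 ≈ -343.31)
(B + 14)*((48 + 3) + 24) = (-12359/36 + 14)*((48 + 3) + 24) = -11855*(51 + 24)/36 = -11855/36*75 = -296375/12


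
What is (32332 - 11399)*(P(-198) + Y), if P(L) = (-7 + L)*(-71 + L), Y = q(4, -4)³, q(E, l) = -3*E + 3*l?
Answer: 864972493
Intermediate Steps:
Y = -13824 (Y = (-3*4 + 3*(-4))³ = (-12 - 12)³ = (-24)³ = -13824)
P(L) = (-71 + L)*(-7 + L)
(32332 - 11399)*(P(-198) + Y) = (32332 - 11399)*((497 + (-198)² - 78*(-198)) - 13824) = 20933*((497 + 39204 + 15444) - 13824) = 20933*(55145 - 13824) = 20933*41321 = 864972493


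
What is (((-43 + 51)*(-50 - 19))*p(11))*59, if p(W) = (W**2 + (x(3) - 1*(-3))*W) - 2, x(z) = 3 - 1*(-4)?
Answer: -7458072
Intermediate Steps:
x(z) = 7 (x(z) = 3 + 4 = 7)
p(W) = -2 + W**2 + 10*W (p(W) = (W**2 + (7 - 1*(-3))*W) - 2 = (W**2 + (7 + 3)*W) - 2 = (W**2 + 10*W) - 2 = -2 + W**2 + 10*W)
(((-43 + 51)*(-50 - 19))*p(11))*59 = (((-43 + 51)*(-50 - 19))*(-2 + 11**2 + 10*11))*59 = ((8*(-69))*(-2 + 121 + 110))*59 = -552*229*59 = -126408*59 = -7458072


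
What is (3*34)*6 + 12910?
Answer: 13522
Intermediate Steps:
(3*34)*6 + 12910 = 102*6 + 12910 = 612 + 12910 = 13522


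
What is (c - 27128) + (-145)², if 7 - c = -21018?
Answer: 14922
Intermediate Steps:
c = 21025 (c = 7 - 1*(-21018) = 7 + 21018 = 21025)
(c - 27128) + (-145)² = (21025 - 27128) + (-145)² = -6103 + 21025 = 14922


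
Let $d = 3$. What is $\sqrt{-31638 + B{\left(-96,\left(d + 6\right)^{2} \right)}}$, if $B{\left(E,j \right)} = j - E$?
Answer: $i \sqrt{31461} \approx 177.37 i$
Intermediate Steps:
$\sqrt{-31638 + B{\left(-96,\left(d + 6\right)^{2} \right)}} = \sqrt{-31638 + \left(\left(3 + 6\right)^{2} - -96\right)} = \sqrt{-31638 + \left(9^{2} + 96\right)} = \sqrt{-31638 + \left(81 + 96\right)} = \sqrt{-31638 + 177} = \sqrt{-31461} = i \sqrt{31461}$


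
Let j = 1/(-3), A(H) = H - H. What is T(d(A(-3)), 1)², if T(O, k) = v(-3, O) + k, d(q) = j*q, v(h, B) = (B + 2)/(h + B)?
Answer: ⅑ ≈ 0.11111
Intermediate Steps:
A(H) = 0
j = -⅓ ≈ -0.33333
v(h, B) = (2 + B)/(B + h)
d(q) = -q/3
T(O, k) = k + (2 + O)/(-3 + O) (T(O, k) = (2 + O)/(O - 3) + k = (2 + O)/(-3 + O) + k = k + (2 + O)/(-3 + O))
T(d(A(-3)), 1)² = ((2 - ⅓*0 + 1*(-3 - ⅓*0))/(-3 - ⅓*0))² = ((2 + 0 + 1*(-3 + 0))/(-3 + 0))² = ((2 + 0 + 1*(-3))/(-3))² = (-(2 + 0 - 3)/3)² = (-⅓*(-1))² = (⅓)² = ⅑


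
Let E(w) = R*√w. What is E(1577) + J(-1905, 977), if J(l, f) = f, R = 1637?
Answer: 977 + 1637*√1577 ≈ 65985.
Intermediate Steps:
E(w) = 1637*√w
E(1577) + J(-1905, 977) = 1637*√1577 + 977 = 977 + 1637*√1577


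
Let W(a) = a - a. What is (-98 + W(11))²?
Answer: 9604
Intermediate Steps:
W(a) = 0
(-98 + W(11))² = (-98 + 0)² = (-98)² = 9604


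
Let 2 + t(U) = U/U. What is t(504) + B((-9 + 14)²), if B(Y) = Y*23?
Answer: 574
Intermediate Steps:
B(Y) = 23*Y
t(U) = -1 (t(U) = -2 + U/U = -2 + 1 = -1)
t(504) + B((-9 + 14)²) = -1 + 23*(-9 + 14)² = -1 + 23*5² = -1 + 23*25 = -1 + 575 = 574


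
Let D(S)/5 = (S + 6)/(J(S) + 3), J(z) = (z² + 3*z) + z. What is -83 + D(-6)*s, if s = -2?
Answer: -83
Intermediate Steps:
J(z) = z² + 4*z
D(S) = 5*(6 + S)/(3 + S*(4 + S)) (D(S) = 5*((S + 6)/(S*(4 + S) + 3)) = 5*((6 + S)/(3 + S*(4 + S))) = 5*(6 + S)/(3 + S*(4 + S)))
-83 + D(-6)*s = -83 + (5*(6 - 6)/(3 - 6*(4 - 6)))*(-2) = -83 + (5*0/(3 - 6*(-2)))*(-2) = -83 + (5*0/(3 + 12))*(-2) = -83 + (5*0/15)*(-2) = -83 + (5*(1/15)*0)*(-2) = -83 + 0*(-2) = -83 + 0 = -83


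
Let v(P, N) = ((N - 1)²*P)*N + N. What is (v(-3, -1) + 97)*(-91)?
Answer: -9828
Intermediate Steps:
v(P, N) = N + N*P*(-1 + N)² (v(P, N) = ((-1 + N)²*P)*N + N = (P*(-1 + N)²)*N + N = N*P*(-1 + N)² + N = N + N*P*(-1 + N)²)
(v(-3, -1) + 97)*(-91) = (-(1 - 3*(-1 - 1)²) + 97)*(-91) = (-(1 - 3*(-2)²) + 97)*(-91) = (-(1 - 3*4) + 97)*(-91) = (-(1 - 12) + 97)*(-91) = (-1*(-11) + 97)*(-91) = (11 + 97)*(-91) = 108*(-91) = -9828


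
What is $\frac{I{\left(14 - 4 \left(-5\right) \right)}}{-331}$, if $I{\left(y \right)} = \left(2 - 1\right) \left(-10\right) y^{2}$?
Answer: $\frac{11560}{331} \approx 34.924$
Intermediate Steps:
$I{\left(y \right)} = - 10 y^{2}$ ($I{\left(y \right)} = 1 \left(-10\right) y^{2} = - 10 y^{2}$)
$\frac{I{\left(14 - 4 \left(-5\right) \right)}}{-331} = \frac{\left(-10\right) \left(14 - 4 \left(-5\right)\right)^{2}}{-331} = - 10 \left(14 - -20\right)^{2} \left(- \frac{1}{331}\right) = - 10 \left(14 + 20\right)^{2} \left(- \frac{1}{331}\right) = - 10 \cdot 34^{2} \left(- \frac{1}{331}\right) = \left(-10\right) 1156 \left(- \frac{1}{331}\right) = \left(-11560\right) \left(- \frac{1}{331}\right) = \frac{11560}{331}$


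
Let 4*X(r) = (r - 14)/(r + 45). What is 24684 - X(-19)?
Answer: 2567169/104 ≈ 24684.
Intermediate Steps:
X(r) = (-14 + r)/(4*(45 + r)) (X(r) = ((r - 14)/(r + 45))/4 = ((-14 + r)/(45 + r))/4 = (-14 + r)/(4*(45 + r)))
24684 - X(-19) = 24684 - (-14 - 19)/(4*(45 - 19)) = 24684 - (-33)/(4*26) = 24684 - 1*(-33/104) = 24684 + 33/104 = 2567169/104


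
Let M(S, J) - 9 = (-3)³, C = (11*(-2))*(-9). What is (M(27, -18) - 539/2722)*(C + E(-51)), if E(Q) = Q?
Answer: -7281645/2722 ≈ -2675.1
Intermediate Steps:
C = 198 (C = -22*(-9) = 198)
M(S, J) = -18 (M(S, J) = 9 + (-3)³ = 9 - 27 = -18)
(M(27, -18) - 539/2722)*(C + E(-51)) = (-18 - 539/2722)*(198 - 51) = (-18 - 539*1/2722)*147 = (-18 - 539/2722)*147 = -49535/2722*147 = -7281645/2722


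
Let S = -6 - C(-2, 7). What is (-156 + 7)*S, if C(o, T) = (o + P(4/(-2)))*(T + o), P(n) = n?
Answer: -2086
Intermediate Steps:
C(o, T) = (-2 + o)*(T + o) (C(o, T) = (o + 4/(-2))*(T + o) = (o + 4*(-1/2))*(T + o) = (o - 2)*(T + o) = (-2 + o)*(T + o))
S = 14 (S = -6 - ((-2)**2 - 2*7 - 2*(-2) + 7*(-2)) = -6 - (4 - 14 + 4 - 14) = -6 - 1*(-20) = -6 + 20 = 14)
(-156 + 7)*S = (-156 + 7)*14 = -149*14 = -2086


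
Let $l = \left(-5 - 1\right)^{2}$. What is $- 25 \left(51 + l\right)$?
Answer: $-2175$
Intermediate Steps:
$l = 36$ ($l = \left(-6\right)^{2} = 36$)
$- 25 \left(51 + l\right) = - 25 \left(51 + 36\right) = \left(-25\right) 87 = -2175$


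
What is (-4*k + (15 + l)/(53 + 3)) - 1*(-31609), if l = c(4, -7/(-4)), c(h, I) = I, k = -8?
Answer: 7087651/224 ≈ 31641.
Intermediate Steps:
l = 7/4 (l = -7/(-4) = -7*(-1/4) = 7/4 ≈ 1.7500)
(-4*k + (15 + l)/(53 + 3)) - 1*(-31609) = (-4*(-8) + (15 + 7/4)/(53 + 3)) - 1*(-31609) = (32 + (67/4)/56) + 31609 = (32 + (67/4)*(1/56)) + 31609 = (32 + 67/224) + 31609 = 7235/224 + 31609 = 7087651/224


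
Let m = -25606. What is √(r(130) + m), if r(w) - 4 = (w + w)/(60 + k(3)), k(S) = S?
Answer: I*√11288662/21 ≈ 159.99*I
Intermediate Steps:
r(w) = 4 + 2*w/63 (r(w) = 4 + (w + w)/(60 + 3) = 4 + (2*w)/63 = 4 + (2*w)*(1/63) = 4 + 2*w/63)
√(r(130) + m) = √((4 + (2/63)*130) - 25606) = √((4 + 260/63) - 25606) = √(512/63 - 25606) = √(-1612666/63) = I*√11288662/21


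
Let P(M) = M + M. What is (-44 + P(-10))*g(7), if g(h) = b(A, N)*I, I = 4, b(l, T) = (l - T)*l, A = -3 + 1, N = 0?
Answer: -1024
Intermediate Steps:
A = -2
b(l, T) = l*(l - T)
P(M) = 2*M
g(h) = 16 (g(h) = -2*(-2 - 1*0)*4 = -2*(-2 + 0)*4 = -2*(-2)*4 = 4*4 = 16)
(-44 + P(-10))*g(7) = (-44 + 2*(-10))*16 = (-44 - 20)*16 = -64*16 = -1024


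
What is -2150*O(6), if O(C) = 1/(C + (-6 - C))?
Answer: 1075/3 ≈ 358.33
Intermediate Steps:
O(C) = -⅙ (O(C) = 1/(-6) = -⅙)
-2150*O(6) = -2150*(-⅙) = 1075/3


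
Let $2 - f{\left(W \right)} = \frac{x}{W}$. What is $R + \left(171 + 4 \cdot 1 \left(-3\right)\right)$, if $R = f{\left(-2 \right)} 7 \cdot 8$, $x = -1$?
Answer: $243$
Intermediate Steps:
$f{\left(W \right)} = 2 + \frac{1}{W}$ ($f{\left(W \right)} = 2 - - \frac{1}{W} = 2 + \frac{1}{W}$)
$R = 84$ ($R = \left(2 + \frac{1}{-2}\right) 7 \cdot 8 = \left(2 - \frac{1}{2}\right) 7 \cdot 8 = \frac{3}{2} \cdot 7 \cdot 8 = \frac{21}{2} \cdot 8 = 84$)
$R + \left(171 + 4 \cdot 1 \left(-3\right)\right) = 84 + \left(171 + 4 \cdot 1 \left(-3\right)\right) = 84 + \left(171 + 4 \left(-3\right)\right) = 84 + \left(171 - 12\right) = 84 + 159 = 243$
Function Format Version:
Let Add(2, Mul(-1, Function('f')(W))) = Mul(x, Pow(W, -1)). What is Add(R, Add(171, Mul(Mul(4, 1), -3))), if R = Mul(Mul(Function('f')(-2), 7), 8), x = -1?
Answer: 243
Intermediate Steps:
Function('f')(W) = Add(2, Pow(W, -1)) (Function('f')(W) = Add(2, Mul(-1, Mul(-1, Pow(W, -1)))) = Add(2, Pow(W, -1)))
R = 84 (R = Mul(Mul(Add(2, Pow(-2, -1)), 7), 8) = Mul(Mul(Add(2, Rational(-1, 2)), 7), 8) = Mul(Mul(Rational(3, 2), 7), 8) = Mul(Rational(21, 2), 8) = 84)
Add(R, Add(171, Mul(Mul(4, 1), -3))) = Add(84, Add(171, Mul(Mul(4, 1), -3))) = Add(84, Add(171, Mul(4, -3))) = Add(84, Add(171, -12)) = Add(84, 159) = 243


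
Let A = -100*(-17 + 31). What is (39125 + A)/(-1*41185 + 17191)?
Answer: -12575/7998 ≈ -1.5723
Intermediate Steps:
A = -1400 (A = -100*14 = -1400)
(39125 + A)/(-1*41185 + 17191) = (39125 - 1400)/(-1*41185 + 17191) = 37725/(-41185 + 17191) = 37725/(-23994) = 37725*(-1/23994) = -12575/7998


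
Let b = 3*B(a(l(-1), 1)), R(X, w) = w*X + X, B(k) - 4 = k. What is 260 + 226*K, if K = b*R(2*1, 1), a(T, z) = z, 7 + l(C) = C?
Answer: 13820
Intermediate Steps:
l(C) = -7 + C
B(k) = 4 + k
R(X, w) = X + X*w (R(X, w) = X*w + X = X + X*w)
b = 15 (b = 3*(4 + 1) = 3*5 = 15)
K = 60 (K = 15*((2*1)*(1 + 1)) = 15*(2*2) = 15*4 = 60)
260 + 226*K = 260 + 226*60 = 260 + 13560 = 13820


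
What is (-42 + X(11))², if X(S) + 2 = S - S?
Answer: 1936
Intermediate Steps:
X(S) = -2 (X(S) = -2 + (S - S) = -2 + 0 = -2)
(-42 + X(11))² = (-42 - 2)² = (-44)² = 1936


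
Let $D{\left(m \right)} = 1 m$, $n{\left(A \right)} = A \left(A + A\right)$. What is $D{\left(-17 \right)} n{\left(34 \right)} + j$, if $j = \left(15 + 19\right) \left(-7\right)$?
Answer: $-39542$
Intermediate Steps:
$n{\left(A \right)} = 2 A^{2}$ ($n{\left(A \right)} = A 2 A = 2 A^{2}$)
$j = -238$ ($j = 34 \left(-7\right) = -238$)
$D{\left(m \right)} = m$
$D{\left(-17 \right)} n{\left(34 \right)} + j = - 17 \cdot 2 \cdot 34^{2} - 238 = - 17 \cdot 2 \cdot 1156 - 238 = \left(-17\right) 2312 - 238 = -39304 - 238 = -39542$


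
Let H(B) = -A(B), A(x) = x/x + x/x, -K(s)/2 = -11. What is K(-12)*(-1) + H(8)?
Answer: -24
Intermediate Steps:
K(s) = 22 (K(s) = -2*(-11) = 22)
A(x) = 2 (A(x) = 1 + 1 = 2)
H(B) = -2 (H(B) = -1*2 = -2)
K(-12)*(-1) + H(8) = 22*(-1) - 2 = -22 - 2 = -24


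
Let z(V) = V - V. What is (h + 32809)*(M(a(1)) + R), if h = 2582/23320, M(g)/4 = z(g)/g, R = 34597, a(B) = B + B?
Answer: 13235228729907/11660 ≈ 1.1351e+9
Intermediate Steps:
a(B) = 2*B
z(V) = 0
M(g) = 0 (M(g) = 4*(0/g) = 4*0 = 0)
h = 1291/11660 (h = 2582*(1/23320) = 1291/11660 ≈ 0.11072)
(h + 32809)*(M(a(1)) + R) = (1291/11660 + 32809)*(0 + 34597) = (382554231/11660)*34597 = 13235228729907/11660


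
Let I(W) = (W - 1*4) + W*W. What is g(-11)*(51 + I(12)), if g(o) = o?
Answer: -2233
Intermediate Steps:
I(W) = -4 + W + W² (I(W) = (W - 4) + W² = (-4 + W) + W² = -4 + W + W²)
g(-11)*(51 + I(12)) = -11*(51 + (-4 + 12 + 12²)) = -11*(51 + (-4 + 12 + 144)) = -11*(51 + 152) = -11*203 = -2233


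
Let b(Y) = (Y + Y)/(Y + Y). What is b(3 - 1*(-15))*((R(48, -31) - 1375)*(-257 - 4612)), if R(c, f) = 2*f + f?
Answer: 7147692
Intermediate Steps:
R(c, f) = 3*f
b(Y) = 1 (b(Y) = (2*Y)/((2*Y)) = (2*Y)*(1/(2*Y)) = 1)
b(3 - 1*(-15))*((R(48, -31) - 1375)*(-257 - 4612)) = 1*((3*(-31) - 1375)*(-257 - 4612)) = 1*((-93 - 1375)*(-4869)) = 1*(-1468*(-4869)) = 1*7147692 = 7147692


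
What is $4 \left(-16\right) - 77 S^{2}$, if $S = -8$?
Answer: $-4992$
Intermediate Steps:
$4 \left(-16\right) - 77 S^{2} = 4 \left(-16\right) - 77 \left(-8\right)^{2} = -64 - 4928 = -4992$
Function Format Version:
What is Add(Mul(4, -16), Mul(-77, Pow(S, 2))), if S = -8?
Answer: -4992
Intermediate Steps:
Add(Mul(4, -16), Mul(-77, Pow(S, 2))) = Add(Mul(4, -16), Mul(-77, Pow(-8, 2))) = Add(-64, Mul(-77, 64)) = Add(-64, -4928) = -4992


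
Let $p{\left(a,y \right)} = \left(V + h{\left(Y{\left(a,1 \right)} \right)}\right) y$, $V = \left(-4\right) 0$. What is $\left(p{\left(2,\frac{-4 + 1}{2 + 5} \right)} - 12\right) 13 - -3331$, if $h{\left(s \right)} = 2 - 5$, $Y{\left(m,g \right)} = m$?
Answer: $\frac{22342}{7} \approx 3191.7$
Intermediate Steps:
$h{\left(s \right)} = -3$
$V = 0$
$p{\left(a,y \right)} = - 3 y$ ($p{\left(a,y \right)} = \left(0 - 3\right) y = - 3 y$)
$\left(p{\left(2,\frac{-4 + 1}{2 + 5} \right)} - 12\right) 13 - -3331 = \left(- 3 \frac{-4 + 1}{2 + 5} - 12\right) 13 - -3331 = \left(- 3 \left(- \frac{3}{7}\right) - 12\right) 13 + 3331 = \left(- 3 \left(\left(-3\right) \frac{1}{7}\right) - 12\right) 13 + 3331 = \left(\left(-3\right) \left(- \frac{3}{7}\right) - 12\right) 13 + 3331 = \left(\frac{9}{7} - 12\right) 13 + 3331 = \left(- \frac{75}{7}\right) 13 + 3331 = - \frac{975}{7} + 3331 = \frac{22342}{7}$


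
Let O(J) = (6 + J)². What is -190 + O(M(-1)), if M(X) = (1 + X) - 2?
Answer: -174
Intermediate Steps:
M(X) = -1 + X
-190 + O(M(-1)) = -190 + (6 + (-1 - 1))² = -190 + (6 - 2)² = -190 + 4² = -190 + 16 = -174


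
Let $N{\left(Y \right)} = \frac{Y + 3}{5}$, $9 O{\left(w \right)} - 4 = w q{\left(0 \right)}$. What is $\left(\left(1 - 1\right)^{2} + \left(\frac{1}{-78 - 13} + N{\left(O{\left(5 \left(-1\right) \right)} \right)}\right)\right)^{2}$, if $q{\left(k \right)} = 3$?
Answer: $\frac{1990921}{16769025} \approx 0.11873$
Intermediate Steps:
$O{\left(w \right)} = \frac{4}{9} + \frac{w}{3}$ ($O{\left(w \right)} = \frac{4}{9} + \frac{w 3}{9} = \frac{4}{9} + \frac{3 w}{9} = \frac{4}{9} + \frac{w}{3}$)
$N{\left(Y \right)} = \frac{3}{5} + \frac{Y}{5}$ ($N{\left(Y \right)} = \left(3 + Y\right) \frac{1}{5} = \frac{3}{5} + \frac{Y}{5}$)
$\left(\left(1 - 1\right)^{2} + \left(\frac{1}{-78 - 13} + N{\left(O{\left(5 \left(-1\right) \right)} \right)}\right)\right)^{2} = \left(\left(1 - 1\right)^{2} + \left(\frac{1}{-78 - 13} + \left(\frac{3}{5} + \frac{\frac{4}{9} + \frac{5 \left(-1\right)}{3}}{5}\right)\right)\right)^{2} = \left(\left(1 - 1\right)^{2} + \left(\frac{1}{-91} + \left(\frac{3}{5} + \frac{\frac{4}{9} + \frac{1}{3} \left(-5\right)}{5}\right)\right)\right)^{2} = \left(0^{2} + \left(- \frac{1}{91} + \left(\frac{3}{5} + \frac{\frac{4}{9} - \frac{5}{3}}{5}\right)\right)\right)^{2} = \left(0 + \left(- \frac{1}{91} + \left(\frac{3}{5} + \frac{1}{5} \left(- \frac{11}{9}\right)\right)\right)\right)^{2} = \left(0 + \left(- \frac{1}{91} + \left(\frac{3}{5} - \frac{11}{45}\right)\right)\right)^{2} = \left(0 + \left(- \frac{1}{91} + \frac{16}{45}\right)\right)^{2} = \left(0 + \frac{1411}{4095}\right)^{2} = \left(\frac{1411}{4095}\right)^{2} = \frac{1990921}{16769025}$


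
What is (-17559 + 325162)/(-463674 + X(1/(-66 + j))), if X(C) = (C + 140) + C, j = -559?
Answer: -192251875/289708752 ≈ -0.66360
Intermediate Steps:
X(C) = 140 + 2*C (X(C) = (140 + C) + C = 140 + 2*C)
(-17559 + 325162)/(-463674 + X(1/(-66 + j))) = (-17559 + 325162)/(-463674 + (140 + 2/(-66 - 559))) = 307603/(-463674 + (140 + 2/(-625))) = 307603/(-463674 + (140 + 2*(-1/625))) = 307603/(-463674 + (140 - 2/625)) = 307603/(-463674 + 87498/625) = 307603/(-289708752/625) = 307603*(-625/289708752) = -192251875/289708752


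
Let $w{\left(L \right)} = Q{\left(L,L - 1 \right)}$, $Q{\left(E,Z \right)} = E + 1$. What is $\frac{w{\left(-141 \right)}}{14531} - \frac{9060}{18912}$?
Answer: $- \frac{11191545}{22900856} \approx -0.4887$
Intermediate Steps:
$Q{\left(E,Z \right)} = 1 + E$
$w{\left(L \right)} = 1 + L$
$\frac{w{\left(-141 \right)}}{14531} - \frac{9060}{18912} = \frac{1 - 141}{14531} - \frac{9060}{18912} = \left(-140\right) \frac{1}{14531} - \frac{755}{1576} = - \frac{140}{14531} - \frac{755}{1576} = - \frac{11191545}{22900856}$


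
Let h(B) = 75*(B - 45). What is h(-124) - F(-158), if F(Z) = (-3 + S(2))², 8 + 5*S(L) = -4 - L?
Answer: -317716/25 ≈ -12709.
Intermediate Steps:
S(L) = -12/5 - L/5 (S(L) = -8/5 + (-4 - L)/5 = -8/5 + (-⅘ - L/5) = -12/5 - L/5)
F(Z) = 841/25 (F(Z) = (-3 + (-12/5 - ⅕*2))² = (-3 + (-12/5 - ⅖))² = (-3 - 14/5)² = (-29/5)² = 841/25)
h(B) = -3375 + 75*B (h(B) = 75*(-45 + B) = -3375 + 75*B)
h(-124) - F(-158) = (-3375 + 75*(-124)) - 1*841/25 = (-3375 - 9300) - 841/25 = -12675 - 841/25 = -317716/25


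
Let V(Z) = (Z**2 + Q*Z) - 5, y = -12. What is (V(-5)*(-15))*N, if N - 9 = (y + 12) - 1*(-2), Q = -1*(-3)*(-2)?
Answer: -8250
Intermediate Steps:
Q = -6 (Q = 3*(-2) = -6)
N = 11 (N = 9 + ((-12 + 12) - 1*(-2)) = 9 + (0 + 2) = 9 + 2 = 11)
V(Z) = -5 + Z**2 - 6*Z (V(Z) = (Z**2 - 6*Z) - 5 = -5 + Z**2 - 6*Z)
(V(-5)*(-15))*N = ((-5 + (-5)**2 - 6*(-5))*(-15))*11 = ((-5 + 25 + 30)*(-15))*11 = (50*(-15))*11 = -750*11 = -8250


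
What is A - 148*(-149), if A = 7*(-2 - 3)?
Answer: 22017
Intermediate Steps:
A = -35 (A = 7*(-5) = -35)
A - 148*(-149) = -35 - 148*(-149) = -35 + 22052 = 22017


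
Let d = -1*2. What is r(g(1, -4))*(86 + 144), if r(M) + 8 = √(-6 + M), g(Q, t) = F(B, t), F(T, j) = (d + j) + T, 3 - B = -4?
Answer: -1840 + 230*I*√5 ≈ -1840.0 + 514.3*I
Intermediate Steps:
B = 7 (B = 3 - 1*(-4) = 3 + 4 = 7)
d = -2
F(T, j) = -2 + T + j (F(T, j) = (-2 + j) + T = -2 + T + j)
g(Q, t) = 5 + t (g(Q, t) = -2 + 7 + t = 5 + t)
r(M) = -8 + √(-6 + M)
r(g(1, -4))*(86 + 144) = (-8 + √(-6 + (5 - 4)))*(86 + 144) = (-8 + √(-6 + 1))*230 = (-8 + √(-5))*230 = (-8 + I*√5)*230 = -1840 + 230*I*√5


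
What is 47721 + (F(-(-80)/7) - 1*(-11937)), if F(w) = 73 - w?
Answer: 418037/7 ≈ 59720.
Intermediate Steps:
47721 + (F(-(-80)/7) - 1*(-11937)) = 47721 + ((73 - (-10)*(-8/7)) - 1*(-11937)) = 47721 + ((73 - (-10)*(-8*1/7)) + 11937) = 47721 + ((73 - (-10)*(-8)/7) + 11937) = 47721 + ((73 - 1*80/7) + 11937) = 47721 + ((73 - 80/7) + 11937) = 47721 + (431/7 + 11937) = 47721 + 83990/7 = 418037/7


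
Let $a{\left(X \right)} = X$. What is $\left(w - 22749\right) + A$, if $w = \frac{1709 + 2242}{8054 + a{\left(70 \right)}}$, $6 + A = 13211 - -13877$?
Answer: $\frac{11735081}{2708} \approx 4333.5$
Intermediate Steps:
$A = 27082$ ($A = -6 + \left(13211 - -13877\right) = -6 + \left(13211 + 13877\right) = -6 + 27088 = 27082$)
$w = \frac{1317}{2708}$ ($w = \frac{1709 + 2242}{8054 + 70} = \frac{3951}{8124} = 3951 \cdot \frac{1}{8124} = \frac{1317}{2708} \approx 0.48634$)
$\left(w - 22749\right) + A = \left(\frac{1317}{2708} - 22749\right) + 27082 = - \frac{61602975}{2708} + 27082 = \frac{11735081}{2708}$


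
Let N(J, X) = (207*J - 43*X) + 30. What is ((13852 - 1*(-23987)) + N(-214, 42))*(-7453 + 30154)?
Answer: -186942735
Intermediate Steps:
N(J, X) = 30 - 43*X + 207*J (N(J, X) = (-43*X + 207*J) + 30 = 30 - 43*X + 207*J)
((13852 - 1*(-23987)) + N(-214, 42))*(-7453 + 30154) = ((13852 - 1*(-23987)) + (30 - 43*42 + 207*(-214)))*(-7453 + 30154) = ((13852 + 23987) + (30 - 1806 - 44298))*22701 = (37839 - 46074)*22701 = -8235*22701 = -186942735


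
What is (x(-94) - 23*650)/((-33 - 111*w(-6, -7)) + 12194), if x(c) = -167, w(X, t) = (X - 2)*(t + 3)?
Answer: -15117/8609 ≈ -1.7560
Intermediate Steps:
w(X, t) = (-2 + X)*(3 + t)
(x(-94) - 23*650)/((-33 - 111*w(-6, -7)) + 12194) = (-167 - 23*650)/((-33 - 111*(-6 - 2*(-7) + 3*(-6) - 6*(-7))) + 12194) = (-167 - 14950)/((-33 - 111*(-6 + 14 - 18 + 42)) + 12194) = -15117/((-33 - 111*32) + 12194) = -15117/((-33 - 3552) + 12194) = -15117/(-3585 + 12194) = -15117/8609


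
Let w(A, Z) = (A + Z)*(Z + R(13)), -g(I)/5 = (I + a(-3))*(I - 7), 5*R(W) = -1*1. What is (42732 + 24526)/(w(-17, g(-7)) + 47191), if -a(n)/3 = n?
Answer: 168145/160966 ≈ 1.0446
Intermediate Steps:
R(W) = -1/5 (R(W) = (-1*1)/5 = (1/5)*(-1) = -1/5)
a(n) = -3*n
g(I) = -5*(-7 + I)*(9 + I) (g(I) = -5*(I - 3*(-3))*(I - 7) = -5*(I + 9)*(-7 + I) = -5*(9 + I)*(-7 + I) = -5*(-7 + I)*(9 + I))
w(A, Z) = (-1/5 + Z)*(A + Z) (w(A, Z) = (A + Z)*(Z - 1/5) = (A + Z)*(-1/5 + Z) = (-1/5 + Z)*(A + Z))
(42732 + 24526)/(w(-17, g(-7)) + 47191) = (42732 + 24526)/(((315 - 10*(-7) - 5*(-7)**2)**2 - 1/5*(-17) - (315 - 10*(-7) - 5*(-7)**2)/5 - 17*(315 - 10*(-7) - 5*(-7)**2)) + 47191) = 67258/(((315 + 70 - 5*49)**2 + 17/5 - (315 + 70 - 5*49)/5 - 17*(315 + 70 - 5*49)) + 47191) = 67258/(((315 + 70 - 245)**2 + 17/5 - (315 + 70 - 245)/5 - 17*(315 + 70 - 245)) + 47191) = 67258/((140**2 + 17/5 - 1/5*140 - 17*140) + 47191) = 67258/((19600 + 17/5 - 28 - 2380) + 47191) = 67258/(85977/5 + 47191) = 67258/(321932/5) = 67258*(5/321932) = 168145/160966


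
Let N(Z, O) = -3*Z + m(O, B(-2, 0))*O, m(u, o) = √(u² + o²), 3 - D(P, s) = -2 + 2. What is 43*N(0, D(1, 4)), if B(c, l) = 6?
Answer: 387*√5 ≈ 865.36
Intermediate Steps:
D(P, s) = 3 (D(P, s) = 3 - (-2 + 2) = 3 - 1*0 = 3 + 0 = 3)
m(u, o) = √(o² + u²)
N(Z, O) = -3*Z + O*√(36 + O²) (N(Z, O) = -3*Z + √(6² + O²)*O = -3*Z + √(36 + O²)*O = -3*Z + O*√(36 + O²))
43*N(0, D(1, 4)) = 43*(-3*0 + 3*√(36 + 3²)) = 43*(0 + 3*√(36 + 9)) = 43*(0 + 3*√45) = 43*(0 + 3*(3*√5)) = 43*(0 + 9*√5) = 43*(9*√5) = 387*√5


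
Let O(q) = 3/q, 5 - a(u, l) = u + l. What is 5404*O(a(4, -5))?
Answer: 2702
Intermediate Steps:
a(u, l) = 5 - l - u (a(u, l) = 5 - (u + l) = 5 - (l + u) = 5 + (-l - u) = 5 - l - u)
5404*O(a(4, -5)) = 5404*(3/(5 - 1*(-5) - 1*4)) = 5404*(3/(5 + 5 - 4)) = 5404*(3/6) = 5404*(3*(⅙)) = 5404*(½) = 2702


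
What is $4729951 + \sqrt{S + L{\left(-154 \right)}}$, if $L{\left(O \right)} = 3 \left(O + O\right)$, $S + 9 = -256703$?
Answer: $4729951 + 2 i \sqrt{64409} \approx 4.73 \cdot 10^{6} + 507.58 i$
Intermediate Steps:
$S = -256712$ ($S = -9 - 256703 = -256712$)
$L{\left(O \right)} = 6 O$ ($L{\left(O \right)} = 3 \cdot 2 O = 6 O$)
$4729951 + \sqrt{S + L{\left(-154 \right)}} = 4729951 + \sqrt{-256712 + 6 \left(-154\right)} = 4729951 + \sqrt{-256712 - 924} = 4729951 + \sqrt{-257636} = 4729951 + 2 i \sqrt{64409}$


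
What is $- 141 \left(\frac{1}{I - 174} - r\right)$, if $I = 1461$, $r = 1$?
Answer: $\frac{60442}{429} \approx 140.89$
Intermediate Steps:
$- 141 \left(\frac{1}{I - 174} - r\right) = - 141 \left(\frac{1}{1461 - 174} - 1\right) = - 141 \left(\frac{1}{1287} - 1\right) = \left(-141\right) \left(- \frac{1286}{1287}\right) = \frac{60442}{429}$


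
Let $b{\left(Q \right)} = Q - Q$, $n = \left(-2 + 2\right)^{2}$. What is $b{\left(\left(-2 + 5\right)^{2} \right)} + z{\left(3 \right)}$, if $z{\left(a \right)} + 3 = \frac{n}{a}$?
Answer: $-3$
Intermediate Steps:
$n = 0$ ($n = 0^{2} = 0$)
$b{\left(Q \right)} = 0$
$z{\left(a \right)} = -3$ ($z{\left(a \right)} = -3 + \frac{0}{a} = -3 + 0 = -3$)
$b{\left(\left(-2 + 5\right)^{2} \right)} + z{\left(3 \right)} = 0 - 3 = -3$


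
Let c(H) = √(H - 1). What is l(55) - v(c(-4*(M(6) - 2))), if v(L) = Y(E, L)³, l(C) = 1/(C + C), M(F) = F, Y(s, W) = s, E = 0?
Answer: 1/110 ≈ 0.0090909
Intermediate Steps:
l(C) = 1/(2*C)
c(H) = √(-1 + H)
v(L) = 0 (v(L) = 0³ = 0)
l(55) - v(c(-4*(M(6) - 2))) = (½)/55 - 1*0 = (½)*(1/55) + 0 = 1/110 + 0 = 1/110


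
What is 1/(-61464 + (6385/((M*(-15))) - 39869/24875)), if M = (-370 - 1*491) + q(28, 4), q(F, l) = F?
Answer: -62162625/3820831450256 ≈ -1.6269e-5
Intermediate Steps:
M = -833 (M = (-370 - 1*491) + 28 = (-370 - 491) + 28 = -861 + 28 = -833)
1/(-61464 + (6385/((M*(-15))) - 39869/24875)) = 1/(-61464 + (6385/((-833*(-15))) - 39869/24875)) = 1/(-61464 + (6385/12495 - 39869*1/24875)) = 1/(-61464 + (6385*(1/12495) - 39869/24875)) = 1/(-61464 + (1277/2499 - 39869/24875)) = 1/(-61464 - 67867256/62162625) = 1/(-3820831450256/62162625) = -62162625/3820831450256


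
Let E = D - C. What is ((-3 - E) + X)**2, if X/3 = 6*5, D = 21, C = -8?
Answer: 3364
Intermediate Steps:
E = 29 (E = 21 - 1*(-8) = 21 + 8 = 29)
X = 90 (X = 3*(6*5) = 3*30 = 90)
((-3 - E) + X)**2 = ((-3 - 1*29) + 90)**2 = ((-3 - 29) + 90)**2 = (-32 + 90)**2 = 58**2 = 3364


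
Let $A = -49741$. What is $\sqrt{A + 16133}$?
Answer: $2 i \sqrt{8402} \approx 183.32 i$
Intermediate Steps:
$\sqrt{A + 16133} = \sqrt{-49741 + 16133} = \sqrt{-33608} = 2 i \sqrt{8402}$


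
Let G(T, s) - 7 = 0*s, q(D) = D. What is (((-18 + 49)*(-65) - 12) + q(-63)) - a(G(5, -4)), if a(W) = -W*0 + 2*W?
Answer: -2104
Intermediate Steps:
G(T, s) = 7 (G(T, s) = 7 + 0*s = 7 + 0 = 7)
a(W) = 2*W (a(W) = 0 + 2*W = 2*W)
(((-18 + 49)*(-65) - 12) + q(-63)) - a(G(5, -4)) = (((-18 + 49)*(-65) - 12) - 63) - 2*7 = ((31*(-65) - 12) - 63) - 1*14 = ((-2015 - 12) - 63) - 14 = (-2027 - 63) - 14 = -2090 - 14 = -2104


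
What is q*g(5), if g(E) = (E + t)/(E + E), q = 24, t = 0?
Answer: 12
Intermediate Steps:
g(E) = ½ (g(E) = (E + 0)/(E + E) = E/((2*E)) = E*(1/(2*E)) = ½)
q*g(5) = 24*(½) = 12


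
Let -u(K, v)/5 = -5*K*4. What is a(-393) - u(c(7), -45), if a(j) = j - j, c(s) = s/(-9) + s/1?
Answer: -5600/9 ≈ -622.22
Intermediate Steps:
c(s) = 8*s/9 (c(s) = s*(-⅑) + s*1 = -s/9 + s = 8*s/9)
a(j) = 0
u(K, v) = 100*K (u(K, v) = -5*(-5*K)*4 = -(-100)*K = 100*K)
a(-393) - u(c(7), -45) = 0 - 100*(8/9)*7 = 0 - 100*56/9 = 0 - 1*5600/9 = 0 - 5600/9 = -5600/9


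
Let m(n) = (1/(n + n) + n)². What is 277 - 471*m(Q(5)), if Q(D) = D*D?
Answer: -736422971/2500 ≈ -2.9457e+5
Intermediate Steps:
Q(D) = D²
m(n) = (n + 1/(2*n))² (m(n) = (1/(2*n) + n)² = (n + 1/(2*n))²)
277 - 471*m(Q(5)) = 277 - 471*(1 + 2*(5²)²)²/(4*(5²)²) = 277 - 471*(1 + 2*25²)²/(4*25²) = 277 - 471*(1 + 2*625)²/(4*625) = 277 - 471*(1 + 1250)²/(4*625) = 277 - 471*1251²/(4*625) = 277 - 471*1565001/(4*625) = 277 - 471*1565001/2500 = 277 - 737115471/2500 = -736422971/2500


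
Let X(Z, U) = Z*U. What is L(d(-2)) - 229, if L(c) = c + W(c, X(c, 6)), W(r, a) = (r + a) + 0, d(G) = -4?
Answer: -261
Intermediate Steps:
X(Z, U) = U*Z
W(r, a) = a + r (W(r, a) = (a + r) + 0 = a + r)
L(c) = 8*c (L(c) = c + (6*c + c) = c + 7*c = 8*c)
L(d(-2)) - 229 = 8*(-4) - 229 = -32 - 229 = -261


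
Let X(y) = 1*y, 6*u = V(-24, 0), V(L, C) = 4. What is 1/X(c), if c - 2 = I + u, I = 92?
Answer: 3/284 ≈ 0.010563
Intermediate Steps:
u = 2/3 (u = (1/6)*4 = 2/3 ≈ 0.66667)
c = 284/3 (c = 2 + (92 + 2/3) = 2 + 278/3 = 284/3 ≈ 94.667)
X(y) = y
1/X(c) = 1/(284/3) = 3/284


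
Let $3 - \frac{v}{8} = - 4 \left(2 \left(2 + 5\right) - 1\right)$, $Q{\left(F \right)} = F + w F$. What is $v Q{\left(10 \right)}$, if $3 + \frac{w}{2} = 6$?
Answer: $30800$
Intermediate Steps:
$w = 6$ ($w = -6 + 2 \cdot 6 = -6 + 12 = 6$)
$Q{\left(F \right)} = 7 F$ ($Q{\left(F \right)} = F + 6 F = 7 F$)
$v = 440$ ($v = 24 - 8 \left(- 4 \left(2 \left(2 + 5\right) - 1\right)\right) = 24 - 8 \left(- 4 \left(2 \cdot 7 - 1\right)\right) = 24 - 8 \left(- 4 \left(14 - 1\right)\right) = 24 - 8 \left(\left(-4\right) 13\right) = 24 - -416 = 24 + 416 = 440$)
$v Q{\left(10 \right)} = 440 \cdot 7 \cdot 10 = 440 \cdot 70 = 30800$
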